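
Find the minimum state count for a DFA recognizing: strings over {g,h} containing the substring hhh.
By Myhill–Nerode, count the distinguishable equivalence classes: 4 classes — one per longest suffix of the input that is a prefix of 'hhh' (lengths 0 through 2), plus an absorbing 'already seen hhh' class.
4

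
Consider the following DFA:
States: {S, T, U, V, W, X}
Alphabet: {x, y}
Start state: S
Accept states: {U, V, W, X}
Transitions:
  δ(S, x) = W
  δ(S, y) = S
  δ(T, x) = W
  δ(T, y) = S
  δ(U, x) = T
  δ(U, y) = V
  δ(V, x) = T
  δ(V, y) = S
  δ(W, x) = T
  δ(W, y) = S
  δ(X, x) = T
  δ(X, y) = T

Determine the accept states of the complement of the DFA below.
Complement accept states = All states \ Original accept states
= {S, T, U, V, W, X} \ {U, V, W, X}
{S, T}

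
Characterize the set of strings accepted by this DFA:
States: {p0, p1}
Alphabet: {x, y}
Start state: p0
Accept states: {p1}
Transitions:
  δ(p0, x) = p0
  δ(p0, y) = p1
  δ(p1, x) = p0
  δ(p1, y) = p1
Testing a few strings:
  'x' → reject
  'xx' → reject
  'y' → accept
  'xy' → accept
State roles: p0=last symbol not y; p1=last symbol is y
All strings over {x,y} ending with y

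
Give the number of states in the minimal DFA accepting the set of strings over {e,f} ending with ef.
By Myhill–Nerode, count the distinguishable equivalence classes: 3 classes — one per longest suffix of the input that is a prefix of 'ef' (lengths 0 through 2); only the length-2 class is accepting.
3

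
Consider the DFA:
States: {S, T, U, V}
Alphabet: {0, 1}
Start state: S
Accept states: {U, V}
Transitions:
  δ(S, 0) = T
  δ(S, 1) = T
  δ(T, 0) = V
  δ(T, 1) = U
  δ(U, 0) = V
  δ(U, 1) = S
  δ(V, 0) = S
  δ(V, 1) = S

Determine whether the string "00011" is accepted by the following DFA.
Processing string "00011":
  S --0--> T
  T --0--> V
  V --0--> S
  S --1--> T
  T --1--> U
Final state: U
Accept states: {U, V}
Yes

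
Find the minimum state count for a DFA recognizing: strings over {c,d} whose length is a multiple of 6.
By Myhill–Nerode, count the distinguishable equivalence classes: 6 classes — one per residue of the length mod 6; class i is distinguished from class j by any string of length (6 − i) mod 6.
6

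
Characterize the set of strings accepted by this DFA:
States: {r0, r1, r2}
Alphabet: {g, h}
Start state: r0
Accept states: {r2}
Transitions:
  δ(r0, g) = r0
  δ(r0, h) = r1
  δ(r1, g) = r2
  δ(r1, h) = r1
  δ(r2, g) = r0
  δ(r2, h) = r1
Testing a few strings:
  'hhhh' → reject
  'hhh' → reject
  'hh' → reject
  'ghhg' → accept
State roles: r0=no suffix match; r1=one trailing h; r2=suffix is hg
All strings over {g,h} ending with hg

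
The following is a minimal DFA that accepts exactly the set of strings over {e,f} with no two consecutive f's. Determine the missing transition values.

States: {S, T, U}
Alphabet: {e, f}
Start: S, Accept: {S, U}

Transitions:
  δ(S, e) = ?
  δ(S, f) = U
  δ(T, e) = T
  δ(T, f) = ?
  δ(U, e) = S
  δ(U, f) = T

From the language and accept set, identify what each state tracks — S: last symbol not f (ok); T: saw ff (dead); U: last symbol f (ok).
Each missing δ(q, a) is the state matching the new tracked value after reading a.
δ(S, e) = S; δ(T, f) = T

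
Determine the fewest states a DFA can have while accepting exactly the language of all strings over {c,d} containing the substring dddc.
By Myhill–Nerode, count the distinguishable equivalence classes: 5 classes — one per longest suffix of the input that is a prefix of 'dddc' (lengths 0 through 3), plus an absorbing 'already seen dddc' class.
5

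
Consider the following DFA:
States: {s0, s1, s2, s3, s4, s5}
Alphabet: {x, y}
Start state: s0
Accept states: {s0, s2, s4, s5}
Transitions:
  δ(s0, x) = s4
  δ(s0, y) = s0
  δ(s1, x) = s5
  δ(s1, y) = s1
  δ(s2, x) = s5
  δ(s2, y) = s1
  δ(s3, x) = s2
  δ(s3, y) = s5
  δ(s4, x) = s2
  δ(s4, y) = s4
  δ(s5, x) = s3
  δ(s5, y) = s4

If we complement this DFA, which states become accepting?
Complement accept states = All states \ Original accept states
= {s0, s1, s2, s3, s4, s5} \ {s0, s2, s4, s5}
{s1, s3}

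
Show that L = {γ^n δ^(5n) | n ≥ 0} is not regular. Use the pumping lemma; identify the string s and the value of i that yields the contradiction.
Assume L is regular with pumping length p. Idea: pumping the γ-block breaks the 1:5 ratio.
Choose s = γ^p δ^(5p) (length 6p ≥ p). By the pumping lemma, s = xyz with |xy| ≤ p, |y| > 0, so y = γ^k with k ≥ 1. Then xy²z = γ^(p+k) δ^(5p). For this to be in L we would need 5p = 5(p+k), i.e. 5k = 0, contradicting k ≥ 1. So xy²z ∉ L.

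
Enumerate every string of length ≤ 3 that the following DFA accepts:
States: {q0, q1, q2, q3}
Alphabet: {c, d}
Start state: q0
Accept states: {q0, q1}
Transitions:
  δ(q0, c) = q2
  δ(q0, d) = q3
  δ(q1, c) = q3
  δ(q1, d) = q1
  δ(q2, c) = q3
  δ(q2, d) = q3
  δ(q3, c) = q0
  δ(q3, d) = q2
ε, dc, ccc, cdc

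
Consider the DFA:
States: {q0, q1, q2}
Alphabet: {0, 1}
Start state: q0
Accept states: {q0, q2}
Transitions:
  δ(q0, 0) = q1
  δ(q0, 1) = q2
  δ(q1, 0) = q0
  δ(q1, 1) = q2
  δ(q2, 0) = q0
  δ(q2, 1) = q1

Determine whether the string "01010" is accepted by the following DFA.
Processing string "01010":
  q0 --0--> q1
  q1 --1--> q2
  q2 --0--> q0
  q0 --1--> q2
  q2 --0--> q0
Final state: q0
Accept states: {q0, q2}
Yes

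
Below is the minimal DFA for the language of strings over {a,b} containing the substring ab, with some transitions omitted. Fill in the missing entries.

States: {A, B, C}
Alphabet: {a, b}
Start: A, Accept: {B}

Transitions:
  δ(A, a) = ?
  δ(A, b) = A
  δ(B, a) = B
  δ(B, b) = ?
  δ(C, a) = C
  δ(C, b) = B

From the language and accept set, identify what each state tracks — A: no a seen yet; B: substring ab seen; C: seen a a, waiting for b.
Each missing δ(q, a) is the state matching the new tracked value after reading a.
δ(A, a) = C; δ(B, b) = B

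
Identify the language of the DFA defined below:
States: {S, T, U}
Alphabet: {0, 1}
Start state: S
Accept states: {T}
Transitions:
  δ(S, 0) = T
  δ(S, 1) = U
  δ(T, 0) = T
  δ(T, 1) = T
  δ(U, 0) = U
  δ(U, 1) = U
Testing a few strings:
  '111' → reject
  '011' → accept
  '1' → reject
  '10' → reject
State roles: S=no input read; T=started with 0; U=started with 1 (dead)
All binary strings starting with 0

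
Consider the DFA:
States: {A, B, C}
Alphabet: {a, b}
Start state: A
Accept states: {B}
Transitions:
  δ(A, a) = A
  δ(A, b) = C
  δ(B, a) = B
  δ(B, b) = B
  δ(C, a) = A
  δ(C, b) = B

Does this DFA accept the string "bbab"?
Processing string "bbab":
  A --b--> C
  C --b--> B
  B --a--> B
  B --b--> B
Final state: B
Accept states: {B}
Yes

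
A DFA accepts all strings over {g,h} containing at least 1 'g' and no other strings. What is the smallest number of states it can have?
By Myhill–Nerode, count the distinguishable equivalence classes: 2 classes — having seen 0, or ≥1 copies of 'g'; any two classes i < j (j ≤ 1) are distinguished by the string g^(1−j), which takes class j to 1 copy (accepted) but leaves class i below 1 (rejected).
2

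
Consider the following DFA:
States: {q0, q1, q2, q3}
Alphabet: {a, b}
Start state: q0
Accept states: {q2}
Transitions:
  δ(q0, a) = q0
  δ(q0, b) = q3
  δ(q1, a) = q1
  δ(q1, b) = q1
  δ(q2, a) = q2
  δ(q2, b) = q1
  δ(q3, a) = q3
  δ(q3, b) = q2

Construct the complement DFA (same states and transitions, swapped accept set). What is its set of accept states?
Complement accept states = All states \ Original accept states
= {q0, q1, q2, q3} \ {q2}
{q0, q1, q3}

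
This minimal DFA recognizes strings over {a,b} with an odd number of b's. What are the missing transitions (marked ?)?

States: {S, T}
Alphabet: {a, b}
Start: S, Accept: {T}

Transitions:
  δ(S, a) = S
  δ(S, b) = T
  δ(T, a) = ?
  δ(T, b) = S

From the language and accept set, identify what each state tracks — S: even number of b's so far; T: odd number of b's so far.
Each missing δ(q, a) is the state matching the new tracked value after reading a.
δ(T, a) = T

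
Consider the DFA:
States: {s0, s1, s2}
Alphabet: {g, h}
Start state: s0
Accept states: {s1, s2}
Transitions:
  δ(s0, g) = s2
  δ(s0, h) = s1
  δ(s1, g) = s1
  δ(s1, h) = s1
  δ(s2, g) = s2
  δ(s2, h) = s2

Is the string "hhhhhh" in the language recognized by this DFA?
Processing string "hhhhhh":
  s0 --h--> s1
  s1 --h--> s1
  s1 --h--> s1
  s1 --h--> s1
  s1 --h--> s1
  s1 --h--> s1
Final state: s1
Accept states: {s1, s2}
Yes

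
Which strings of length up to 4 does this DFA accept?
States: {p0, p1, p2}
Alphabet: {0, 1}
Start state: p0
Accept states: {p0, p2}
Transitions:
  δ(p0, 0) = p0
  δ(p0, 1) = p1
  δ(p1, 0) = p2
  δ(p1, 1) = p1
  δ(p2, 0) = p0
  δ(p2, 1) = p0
ε, 0, 00, 10, 000, 010, 100, 101, 110, 0000, 0010, 0100, 0101, 0110, 1000, 1010, 1100, 1101, 1110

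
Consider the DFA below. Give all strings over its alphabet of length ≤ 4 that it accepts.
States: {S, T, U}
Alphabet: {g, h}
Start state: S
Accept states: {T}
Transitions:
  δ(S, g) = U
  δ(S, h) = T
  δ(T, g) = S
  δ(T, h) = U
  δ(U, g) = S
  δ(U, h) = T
h, gh, ggh, hgh, hhh, gggh, ghgh, ghhh, hggh, hhgh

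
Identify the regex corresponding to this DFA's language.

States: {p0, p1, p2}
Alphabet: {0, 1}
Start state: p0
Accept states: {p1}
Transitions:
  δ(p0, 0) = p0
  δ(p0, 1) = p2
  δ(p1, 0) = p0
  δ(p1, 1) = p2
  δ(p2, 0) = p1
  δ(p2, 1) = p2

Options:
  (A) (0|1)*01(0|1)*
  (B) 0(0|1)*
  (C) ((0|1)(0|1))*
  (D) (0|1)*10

Check each option against the DFA on short strings; one disagreement eliminates an option:
  (A) (0|1)*01(0|1)*: on '01' the DFA goes p0 → p0 → p2 and rejects (p2 ∉ Accept), but the regex matches it → eliminate
  (B) 0(0|1)*: on '0' the DFA goes p0 → p0 and rejects (p0 ∉ Accept), but the regex matches it → eliminate
  (C) ((0|1)(0|1))*: on ε the DFA stays in p0 and rejects (p0 ∉ Accept), but the regex matches it → eliminate
  (D) (0|1)*10: agrees with the DFA on every string of length ≤ 6
Only (D) is consistent with the DFA.
(D) (0|1)*10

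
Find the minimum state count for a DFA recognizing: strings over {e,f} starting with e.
By Myhill–Nerode, count the distinguishable equivalence classes: three classes — empty / started with e / started with f (dead).
3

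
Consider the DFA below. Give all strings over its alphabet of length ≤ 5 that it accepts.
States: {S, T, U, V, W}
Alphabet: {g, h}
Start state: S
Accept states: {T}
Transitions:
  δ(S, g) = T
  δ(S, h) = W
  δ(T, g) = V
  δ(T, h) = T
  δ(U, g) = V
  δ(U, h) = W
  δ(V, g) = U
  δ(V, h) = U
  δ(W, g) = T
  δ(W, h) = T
g, gh, hg, hh, ghh, hgh, hhh, ghhh, hghh, hhhh, ggghg, ggghh, gghhg, gghhh, ghhhh, hghhh, hhhhh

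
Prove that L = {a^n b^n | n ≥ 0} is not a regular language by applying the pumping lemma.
Assume L is regular with pumping length p. Idea: pumping the a-block changes the count balance.
Choose s = a^p b^p (length 2p ≥ p). By the pumping lemma, s = xyz with |xy| ≤ p, |y| > 0. So y = a^k for some k > 0 (since xy is entirely within the a's). Pumping gives xy²z = a^(p+k) b^p, which is not in L since p+k ≠ p.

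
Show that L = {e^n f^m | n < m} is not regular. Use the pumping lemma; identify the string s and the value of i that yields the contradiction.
Assume L is regular with pumping length p. Idea: pumping up the e-block makes the e-count reach the f-count.
Choose s = e^p f^(p+1) ∈ L. By the pumping lemma, s = xyz with |xy| ≤ p, |y| > 0, so y = e^k with k ≥ 1. Then xy²z = e^(p+k) f^(p+1). Since p+k ≥ p+1, the number of e's is no longer strictly less than the number of f's, so xy²z ∉ L.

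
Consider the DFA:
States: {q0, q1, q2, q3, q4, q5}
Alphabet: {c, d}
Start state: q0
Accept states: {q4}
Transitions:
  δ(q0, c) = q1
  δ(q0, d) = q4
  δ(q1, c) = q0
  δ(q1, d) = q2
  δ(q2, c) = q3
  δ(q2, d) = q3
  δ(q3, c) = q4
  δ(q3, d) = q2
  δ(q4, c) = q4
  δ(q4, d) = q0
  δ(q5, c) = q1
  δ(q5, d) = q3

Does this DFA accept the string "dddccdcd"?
Processing string "dddccdcd":
  q0 --d--> q4
  q4 --d--> q0
  q0 --d--> q4
  q4 --c--> q4
  q4 --c--> q4
  q4 --d--> q0
  q0 --c--> q1
  q1 --d--> q2
Final state: q2
Accept states: {q4}
No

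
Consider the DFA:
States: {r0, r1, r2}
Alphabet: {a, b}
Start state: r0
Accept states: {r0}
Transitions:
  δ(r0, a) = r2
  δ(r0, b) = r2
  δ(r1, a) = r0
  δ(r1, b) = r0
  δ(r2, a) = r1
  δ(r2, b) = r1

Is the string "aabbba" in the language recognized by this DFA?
Processing string "aabbba":
  r0 --a--> r2
  r2 --a--> r1
  r1 --b--> r0
  r0 --b--> r2
  r2 --b--> r1
  r1 --a--> r0
Final state: r0
Accept states: {r0}
Yes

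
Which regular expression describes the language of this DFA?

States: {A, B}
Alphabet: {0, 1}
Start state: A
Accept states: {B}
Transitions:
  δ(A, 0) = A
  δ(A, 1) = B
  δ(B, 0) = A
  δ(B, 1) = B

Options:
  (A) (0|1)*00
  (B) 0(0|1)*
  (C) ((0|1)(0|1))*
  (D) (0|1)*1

Check each option against the DFA on short strings; one disagreement eliminates an option:
  (A) (0|1)*00: on '1' the DFA goes A → B and accepts (B ∈ Accept), but the regex does not match it → eliminate
  (B) 0(0|1)*: on '0' the DFA goes A → A and rejects (A ∉ Accept), but the regex matches it → eliminate
  (C) ((0|1)(0|1))*: on ε the DFA stays in A and rejects (A ∉ Accept), but the regex matches it → eliminate
  (D) (0|1)*1: agrees with the DFA on every string of length ≤ 6
Only (D) is consistent with the DFA.
(D) (0|1)*1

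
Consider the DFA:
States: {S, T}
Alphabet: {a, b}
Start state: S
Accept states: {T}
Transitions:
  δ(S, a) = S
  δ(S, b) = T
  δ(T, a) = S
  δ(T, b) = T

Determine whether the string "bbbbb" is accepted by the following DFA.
Processing string "bbbbb":
  S --b--> T
  T --b--> T
  T --b--> T
  T --b--> T
  T --b--> T
Final state: T
Accept states: {T}
Yes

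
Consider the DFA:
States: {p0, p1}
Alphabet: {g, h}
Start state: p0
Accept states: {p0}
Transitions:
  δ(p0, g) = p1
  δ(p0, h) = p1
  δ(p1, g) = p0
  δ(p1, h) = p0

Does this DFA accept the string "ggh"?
Processing string "ggh":
  p0 --g--> p1
  p1 --g--> p0
  p0 --h--> p1
Final state: p1
Accept states: {p0}
No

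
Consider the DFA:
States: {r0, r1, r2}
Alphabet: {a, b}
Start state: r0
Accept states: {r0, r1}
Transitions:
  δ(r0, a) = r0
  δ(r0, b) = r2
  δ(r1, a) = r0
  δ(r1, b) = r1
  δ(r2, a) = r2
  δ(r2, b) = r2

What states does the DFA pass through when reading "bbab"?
read 'b': r0 → r2
  read 'b': r2 → r2
  read 'a': r2 → r2
  read 'b': r2 → r2
r0 -> r2 -> r2 -> r2 -> r2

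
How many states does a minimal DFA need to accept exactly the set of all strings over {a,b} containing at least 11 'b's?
By Myhill–Nerode, count the distinguishable equivalence classes: 12 classes — having seen 0, 1, …, 10, or ≥11 copies of 'b'; any two classes i < j (j ≤ 11) are distinguished by the string b^(11−j), which takes class j to 11 copies (accepted) but leaves class i below 11 (rejected).
12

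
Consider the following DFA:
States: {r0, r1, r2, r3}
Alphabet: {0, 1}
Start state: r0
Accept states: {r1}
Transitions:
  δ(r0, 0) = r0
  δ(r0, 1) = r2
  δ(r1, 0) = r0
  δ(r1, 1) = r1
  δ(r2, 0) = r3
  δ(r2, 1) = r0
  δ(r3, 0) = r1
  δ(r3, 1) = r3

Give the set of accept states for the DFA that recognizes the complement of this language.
Complement accept states = All states \ Original accept states
= {r0, r1, r2, r3} \ {r1}
{r0, r2, r3}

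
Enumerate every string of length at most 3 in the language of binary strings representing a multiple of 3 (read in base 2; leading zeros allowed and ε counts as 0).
ε, 0, 00, 11, 000, 011, 110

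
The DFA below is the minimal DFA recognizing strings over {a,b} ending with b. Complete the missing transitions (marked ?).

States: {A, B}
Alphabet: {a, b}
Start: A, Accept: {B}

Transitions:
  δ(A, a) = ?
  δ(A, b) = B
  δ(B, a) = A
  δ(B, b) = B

From the language and accept set, identify what each state tracks — A: last symbol not b; B: last symbol is b.
Each missing δ(q, a) is the state matching the new tracked value after reading a.
δ(A, a) = A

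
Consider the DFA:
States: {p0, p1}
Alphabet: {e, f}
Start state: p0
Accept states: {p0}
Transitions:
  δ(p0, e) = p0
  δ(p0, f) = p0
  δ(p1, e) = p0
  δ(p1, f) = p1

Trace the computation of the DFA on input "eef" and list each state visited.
read 'e': p0 → p0
  read 'e': p0 → p0
  read 'f': p0 → p0
p0 -> p0 -> p0 -> p0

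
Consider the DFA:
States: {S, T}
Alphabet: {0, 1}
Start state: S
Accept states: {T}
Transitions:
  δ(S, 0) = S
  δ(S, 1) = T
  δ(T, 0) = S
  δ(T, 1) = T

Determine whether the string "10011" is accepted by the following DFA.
Processing string "10011":
  S --1--> T
  T --0--> S
  S --0--> S
  S --1--> T
  T --1--> T
Final state: T
Accept states: {T}
Yes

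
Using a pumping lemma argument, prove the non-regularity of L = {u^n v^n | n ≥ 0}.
Assume L is regular with pumping length p. Idea: pumping the u-block changes the count balance.
Choose s = u^p v^p (length 2p ≥ p). By the pumping lemma, s = xyz with |xy| ≤ p, |y| > 0. So y = u^k for some k > 0 (since xy is entirely within the u's). Pumping gives xy²z = u^(p+k) v^p, which is not in L since p+k ≠ p.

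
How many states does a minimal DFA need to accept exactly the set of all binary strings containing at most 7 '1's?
By Myhill–Nerode, count the distinguishable equivalence classes: 9 classes — having seen 0, 1, …, 7, or >7 copies of '1'; counts 0 through 7 are accepting and >7 is dead.
9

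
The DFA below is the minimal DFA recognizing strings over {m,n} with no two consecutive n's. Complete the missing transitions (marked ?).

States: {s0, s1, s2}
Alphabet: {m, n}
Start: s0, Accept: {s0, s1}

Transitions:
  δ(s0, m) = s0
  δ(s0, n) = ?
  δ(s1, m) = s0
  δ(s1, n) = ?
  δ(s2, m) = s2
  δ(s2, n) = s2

From the language and accept set, identify what each state tracks — s0: last symbol not n (ok); s1: last symbol n (ok); s2: saw nn (dead).
Each missing δ(q, a) is the state matching the new tracked value after reading a.
δ(s0, n) = s1; δ(s1, n) = s2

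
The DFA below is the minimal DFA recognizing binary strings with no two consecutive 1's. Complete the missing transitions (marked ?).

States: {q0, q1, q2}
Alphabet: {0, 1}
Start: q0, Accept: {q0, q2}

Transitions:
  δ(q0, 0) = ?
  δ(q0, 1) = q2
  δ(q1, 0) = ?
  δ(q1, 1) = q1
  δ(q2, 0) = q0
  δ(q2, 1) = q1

From the language and accept set, identify what each state tracks — q0: last symbol not 1 (ok); q1: saw 11 (dead); q2: last symbol 1 (ok).
Each missing δ(q, a) is the state matching the new tracked value after reading a.
δ(q0, 0) = q0; δ(q1, 0) = q1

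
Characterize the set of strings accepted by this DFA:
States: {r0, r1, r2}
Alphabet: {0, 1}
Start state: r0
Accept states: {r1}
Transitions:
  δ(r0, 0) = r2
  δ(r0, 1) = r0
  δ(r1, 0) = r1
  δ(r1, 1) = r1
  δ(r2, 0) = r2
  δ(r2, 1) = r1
Testing a few strings:
  '0110' → accept
  '110' → reject
  '11' → reject
  '01' → accept
State roles: r0=no 0 seen yet; r1=substring 01 seen; r2=seen a 0, waiting for 1
All binary strings containing the substring 01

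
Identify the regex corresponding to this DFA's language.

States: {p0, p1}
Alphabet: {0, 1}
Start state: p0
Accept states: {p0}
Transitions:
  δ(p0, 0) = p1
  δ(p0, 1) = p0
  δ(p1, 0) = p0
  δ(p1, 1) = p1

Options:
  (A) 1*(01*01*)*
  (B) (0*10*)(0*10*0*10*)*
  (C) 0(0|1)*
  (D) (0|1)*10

Check each option against the DFA on short strings; one disagreement eliminates an option:
  (A) 1*(01*01*)*: agrees with the DFA on every string of length ≤ 6
  (B) (0*10*)(0*10*0*10*)*: on ε the DFA stays in p0 and accepts (p0 ∈ Accept), but the regex does not match it → eliminate
  (C) 0(0|1)*: on ε the DFA stays in p0 and accepts (p0 ∈ Accept), but the regex does not match it → eliminate
  (D) (0|1)*10: on ε the DFA stays in p0 and accepts (p0 ∈ Accept), but the regex does not match it → eliminate
Only (A) is consistent with the DFA.
(A) 1*(01*01*)*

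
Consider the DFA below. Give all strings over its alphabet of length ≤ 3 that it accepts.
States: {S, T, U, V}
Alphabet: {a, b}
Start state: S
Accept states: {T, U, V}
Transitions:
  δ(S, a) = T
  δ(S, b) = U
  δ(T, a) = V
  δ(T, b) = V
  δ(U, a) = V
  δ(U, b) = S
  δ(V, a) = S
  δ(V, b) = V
a, b, aa, ab, ba, aab, abb, bab, bba, bbb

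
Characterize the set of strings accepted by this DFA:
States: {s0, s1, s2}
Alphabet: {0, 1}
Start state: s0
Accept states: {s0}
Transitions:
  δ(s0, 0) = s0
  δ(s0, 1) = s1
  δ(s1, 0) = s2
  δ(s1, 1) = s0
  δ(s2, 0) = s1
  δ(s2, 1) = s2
Testing a few strings:
  '1110' → reject
  '10' → reject
  '0' → accept
  '1011' → reject
State roles: s0=value ≡ 0 (mod 3); s1=value ≡ 1 (mod 3); s2=value ≡ 2 (mod 3)
All binary strings representing a multiple of 3 (read in base 2; leading zeros allowed and ε counts as 0)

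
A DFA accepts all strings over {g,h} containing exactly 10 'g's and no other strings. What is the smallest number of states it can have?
By Myhill–Nerode, count the distinguishable equivalence classes: 12 classes — having seen 0, 1, …, 10, or >10 copies of 'g'; the count-10 class is the only accepting one and >10 is dead.
12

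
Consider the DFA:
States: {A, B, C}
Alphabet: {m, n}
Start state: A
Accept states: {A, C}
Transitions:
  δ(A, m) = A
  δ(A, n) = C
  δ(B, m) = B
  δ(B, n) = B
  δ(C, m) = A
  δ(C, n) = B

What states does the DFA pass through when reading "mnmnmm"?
read 'm': A → A
  read 'n': A → C
  read 'm': C → A
  read 'n': A → C
  read 'm': C → A
  read 'm': A → A
A -> A -> C -> A -> C -> A -> A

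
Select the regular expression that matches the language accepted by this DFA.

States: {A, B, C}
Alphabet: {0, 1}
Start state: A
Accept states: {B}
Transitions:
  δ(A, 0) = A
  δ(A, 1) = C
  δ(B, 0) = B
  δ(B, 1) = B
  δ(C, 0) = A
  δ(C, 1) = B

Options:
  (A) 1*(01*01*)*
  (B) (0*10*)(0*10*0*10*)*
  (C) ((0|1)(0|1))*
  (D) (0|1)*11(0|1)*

Check each option against the DFA on short strings; one disagreement eliminates an option:
  (A) 1*(01*01*)*: on ε the DFA stays in A and rejects (A ∉ Accept), but the regex matches it → eliminate
  (B) (0*10*)(0*10*0*10*)*: on '1' the DFA goes A → C and rejects (C ∉ Accept), but the regex matches it → eliminate
  (C) ((0|1)(0|1))*: on ε the DFA stays in A and rejects (A ∉ Accept), but the regex matches it → eliminate
  (D) (0|1)*11(0|1)*: agrees with the DFA on every string of length ≤ 6
Only (D) is consistent with the DFA.
(D) (0|1)*11(0|1)*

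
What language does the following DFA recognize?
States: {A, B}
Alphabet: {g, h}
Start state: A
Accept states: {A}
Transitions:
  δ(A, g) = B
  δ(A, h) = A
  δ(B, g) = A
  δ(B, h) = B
Testing a few strings:
  'hh' → accept
  'h' → accept
  'hgg' → accept
  'gg' → accept
State roles: A=even number of g's so far; B=odd number of g's so far
All strings over {g,h} with an even number of g's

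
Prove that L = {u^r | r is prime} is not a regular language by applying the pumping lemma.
Assume L is regular with pumping length p. Idea: pumping by a suitable count produces a composite length.
Let q be a prime with q ≥ p and choose s = u^q ∈ L. By the pumping lemma, s = xyz with |xy| ≤ p, |y| = k ≥ 1. Take i = q+1: |xy^(q+1)z| = q + q·k = q(1+k). Since q ≥ 2 and 1+k ≥ 2, q(1+k) is composite, so xy^(q+1)z ∉ L.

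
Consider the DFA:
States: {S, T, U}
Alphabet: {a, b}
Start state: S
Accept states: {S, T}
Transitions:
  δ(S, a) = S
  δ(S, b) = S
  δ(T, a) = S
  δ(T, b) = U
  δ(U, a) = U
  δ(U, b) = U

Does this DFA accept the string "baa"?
Processing string "baa":
  S --b--> S
  S --a--> S
  S --a--> S
Final state: S
Accept states: {S, T}
Yes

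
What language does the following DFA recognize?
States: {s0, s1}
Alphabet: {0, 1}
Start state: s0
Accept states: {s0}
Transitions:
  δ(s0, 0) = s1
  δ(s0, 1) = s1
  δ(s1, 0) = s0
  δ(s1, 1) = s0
Testing a few strings:
  '00' → accept
  '110' → reject
  '0' → reject
  '01' → accept
State roles: s0=even length so far; s1=odd length so far
All binary strings of even length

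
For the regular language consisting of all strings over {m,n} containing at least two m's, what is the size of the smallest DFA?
By Myhill–Nerode, count the distinguishable equivalence classes: three classes — 0, 1, or ≥2 m's seen.
3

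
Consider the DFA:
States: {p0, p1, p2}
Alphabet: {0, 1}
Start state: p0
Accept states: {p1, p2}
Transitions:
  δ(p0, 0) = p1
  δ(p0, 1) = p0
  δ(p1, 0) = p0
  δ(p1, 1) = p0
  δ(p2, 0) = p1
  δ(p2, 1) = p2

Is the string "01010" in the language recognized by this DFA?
Processing string "01010":
  p0 --0--> p1
  p1 --1--> p0
  p0 --0--> p1
  p1 --1--> p0
  p0 --0--> p1
Final state: p1
Accept states: {p1, p2}
Yes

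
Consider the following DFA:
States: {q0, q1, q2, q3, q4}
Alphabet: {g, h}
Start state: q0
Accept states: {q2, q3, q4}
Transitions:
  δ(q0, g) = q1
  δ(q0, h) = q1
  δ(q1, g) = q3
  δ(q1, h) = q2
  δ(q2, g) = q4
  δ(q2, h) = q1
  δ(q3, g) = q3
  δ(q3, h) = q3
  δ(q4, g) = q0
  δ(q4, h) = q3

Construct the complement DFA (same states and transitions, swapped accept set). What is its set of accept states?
Complement accept states = All states \ Original accept states
= {q0, q1, q2, q3, q4} \ {q2, q3, q4}
{q0, q1}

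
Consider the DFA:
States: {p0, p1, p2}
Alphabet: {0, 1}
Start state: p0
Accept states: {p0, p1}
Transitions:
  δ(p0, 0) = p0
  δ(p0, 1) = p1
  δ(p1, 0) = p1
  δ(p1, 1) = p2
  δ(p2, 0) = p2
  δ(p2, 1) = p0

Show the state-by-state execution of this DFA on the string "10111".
read '1': p0 → p1
  read '0': p1 → p1
  read '1': p1 → p2
  read '1': p2 → p0
  read '1': p0 → p1
p0 -> p1 -> p1 -> p2 -> p0 -> p1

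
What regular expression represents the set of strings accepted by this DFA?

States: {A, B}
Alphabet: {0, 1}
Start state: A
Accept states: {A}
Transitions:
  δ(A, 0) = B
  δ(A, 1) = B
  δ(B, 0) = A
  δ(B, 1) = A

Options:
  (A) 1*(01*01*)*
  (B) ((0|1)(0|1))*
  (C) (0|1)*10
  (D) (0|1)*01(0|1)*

Check each option against the DFA on short strings; one disagreement eliminates an option:
  (A) 1*(01*01*)*: on '1' the DFA goes A → B and rejects (B ∉ Accept), but the regex matches it → eliminate
  (B) ((0|1)(0|1))*: agrees with the DFA on every string of length ≤ 6
  (C) (0|1)*10: on ε the DFA stays in A and accepts (A ∈ Accept), but the regex does not match it → eliminate
  (D) (0|1)*01(0|1)*: on ε the DFA stays in A and accepts (A ∈ Accept), but the regex does not match it → eliminate
Only (B) is consistent with the DFA.
(B) ((0|1)(0|1))*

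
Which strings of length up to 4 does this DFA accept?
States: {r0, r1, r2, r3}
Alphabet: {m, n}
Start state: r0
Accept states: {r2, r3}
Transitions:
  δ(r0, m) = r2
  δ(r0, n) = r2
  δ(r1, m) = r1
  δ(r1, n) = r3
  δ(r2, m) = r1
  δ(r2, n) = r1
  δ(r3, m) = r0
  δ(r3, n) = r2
m, n, mmn, mnn, nmn, nnn, mmmn, mmnn, mnmn, mnnn, nmmn, nmnn, nnmn, nnnn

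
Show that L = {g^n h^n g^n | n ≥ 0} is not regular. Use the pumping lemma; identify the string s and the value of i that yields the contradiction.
Assume L is regular with pumping length p. Idea: pumping the first g-block unbalances it against the other two.
Choose s = g^p h^p g^p ∈ L (|s| = 3p ≥ p). By the pumping lemma, s = xyz with |xy| ≤ p, |y| > 0, so y = g^k with k ≥ 1, inside the first g-block. Then xy²z = g^(p+k) h^p g^p. The first block has length p+k ≠ p, so the three block lengths are no longer equal and xy²z ∉ L.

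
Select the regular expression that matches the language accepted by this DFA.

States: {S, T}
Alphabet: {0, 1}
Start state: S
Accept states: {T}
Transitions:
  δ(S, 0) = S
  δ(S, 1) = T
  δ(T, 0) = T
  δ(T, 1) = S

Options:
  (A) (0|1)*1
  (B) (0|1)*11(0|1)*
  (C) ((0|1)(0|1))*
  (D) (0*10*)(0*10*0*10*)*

Check each option against the DFA on short strings; one disagreement eliminates an option:
  (A) (0|1)*1: on '10' the DFA goes S → T → T and accepts (T ∈ Accept), but the regex does not match it → eliminate
  (B) (0|1)*11(0|1)*: on '1' the DFA goes S → T and accepts (T ∈ Accept), but the regex does not match it → eliminate
  (C) ((0|1)(0|1))*: on ε the DFA stays in S and rejects (S ∉ Accept), but the regex matches it → eliminate
  (D) (0*10*)(0*10*0*10*)*: agrees with the DFA on every string of length ≤ 6
Only (D) is consistent with the DFA.
(D) (0*10*)(0*10*0*10*)*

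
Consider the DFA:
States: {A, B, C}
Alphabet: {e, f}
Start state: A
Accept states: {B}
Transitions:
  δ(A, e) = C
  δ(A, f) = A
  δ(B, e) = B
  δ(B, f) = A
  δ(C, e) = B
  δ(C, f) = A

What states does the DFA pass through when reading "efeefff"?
read 'e': A → C
  read 'f': C → A
  read 'e': A → C
  read 'e': C → B
  read 'f': B → A
  read 'f': A → A
  read 'f': A → A
A -> C -> A -> C -> B -> A -> A -> A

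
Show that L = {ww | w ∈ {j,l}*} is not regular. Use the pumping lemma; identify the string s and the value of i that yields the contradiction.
Assume L is regular with pumping length p. Idea: pumping the leading j-block breaks the equality of the two halves.
Choose s = j^p l j^p l ∈ L (with w = j^p l). |s| = 2p+2 ≥ p. By the pumping lemma, s = xyz with |xy| ≤ p, |y| > 0, so y = j^k with k ≥ 1, in the first j-block. Then xy²z = j^(p+k) l j^p l, of length 2p+2+k. If k is odd this length is odd, so it cannot be of the form ww. If k is even, each half has length p+1+k/2 ≤ p+k, so the first half lies entirely inside the leading j-block and contains no l, while the second half ends in l; the halves differ. Either way xy²z ∉ L.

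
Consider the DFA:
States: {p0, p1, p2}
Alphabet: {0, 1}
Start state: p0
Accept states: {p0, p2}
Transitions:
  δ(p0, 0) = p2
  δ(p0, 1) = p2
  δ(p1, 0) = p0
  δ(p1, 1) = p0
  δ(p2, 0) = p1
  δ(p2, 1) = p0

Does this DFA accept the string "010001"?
Processing string "010001":
  p0 --0--> p2
  p2 --1--> p0
  p0 --0--> p2
  p2 --0--> p1
  p1 --0--> p0
  p0 --1--> p2
Final state: p2
Accept states: {p0, p2}
Yes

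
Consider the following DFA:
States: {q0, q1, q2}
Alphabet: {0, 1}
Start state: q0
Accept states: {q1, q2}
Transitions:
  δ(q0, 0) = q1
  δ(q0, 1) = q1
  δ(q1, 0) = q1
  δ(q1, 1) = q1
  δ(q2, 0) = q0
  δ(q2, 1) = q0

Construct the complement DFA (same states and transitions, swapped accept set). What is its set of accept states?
Complement accept states = All states \ Original accept states
= {q0, q1, q2} \ {q1, q2}
{q0}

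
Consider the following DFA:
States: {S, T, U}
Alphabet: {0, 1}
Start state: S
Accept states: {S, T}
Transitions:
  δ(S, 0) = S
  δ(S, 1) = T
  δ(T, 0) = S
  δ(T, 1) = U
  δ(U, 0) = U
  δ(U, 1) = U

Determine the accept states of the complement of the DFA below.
Complement accept states = All states \ Original accept states
= {S, T, U} \ {S, T}
{U}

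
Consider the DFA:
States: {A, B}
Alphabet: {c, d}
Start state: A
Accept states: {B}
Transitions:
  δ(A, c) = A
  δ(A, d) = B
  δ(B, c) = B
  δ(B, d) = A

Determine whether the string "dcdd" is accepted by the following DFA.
Processing string "dcdd":
  A --d--> B
  B --c--> B
  B --d--> A
  A --d--> B
Final state: B
Accept states: {B}
Yes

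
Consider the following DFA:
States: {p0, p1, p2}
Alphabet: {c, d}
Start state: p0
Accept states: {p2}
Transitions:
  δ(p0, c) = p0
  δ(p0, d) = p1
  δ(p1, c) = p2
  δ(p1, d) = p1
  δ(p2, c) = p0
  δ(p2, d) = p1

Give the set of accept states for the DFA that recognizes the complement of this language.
Complement accept states = All states \ Original accept states
= {p0, p1, p2} \ {p2}
{p0, p1}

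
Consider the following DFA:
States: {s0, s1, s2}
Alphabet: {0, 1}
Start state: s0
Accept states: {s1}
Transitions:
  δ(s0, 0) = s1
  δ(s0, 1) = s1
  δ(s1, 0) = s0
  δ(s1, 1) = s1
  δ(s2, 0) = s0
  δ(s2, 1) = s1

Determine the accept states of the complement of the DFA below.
Complement accept states = All states \ Original accept states
= {s0, s1, s2} \ {s1}
{s0, s2}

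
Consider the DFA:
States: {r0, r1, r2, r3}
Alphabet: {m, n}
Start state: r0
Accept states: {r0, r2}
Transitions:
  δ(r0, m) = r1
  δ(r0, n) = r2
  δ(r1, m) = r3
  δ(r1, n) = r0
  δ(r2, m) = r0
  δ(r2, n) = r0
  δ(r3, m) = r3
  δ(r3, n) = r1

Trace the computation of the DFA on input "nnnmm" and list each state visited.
read 'n': r0 → r2
  read 'n': r2 → r0
  read 'n': r0 → r2
  read 'm': r2 → r0
  read 'm': r0 → r1
r0 -> r2 -> r0 -> r2 -> r0 -> r1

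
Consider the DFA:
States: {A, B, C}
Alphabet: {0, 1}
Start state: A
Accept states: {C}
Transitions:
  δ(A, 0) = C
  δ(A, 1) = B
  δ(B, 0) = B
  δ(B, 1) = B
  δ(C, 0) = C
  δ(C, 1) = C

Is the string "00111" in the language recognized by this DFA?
Processing string "00111":
  A --0--> C
  C --0--> C
  C --1--> C
  C --1--> C
  C --1--> C
Final state: C
Accept states: {C}
Yes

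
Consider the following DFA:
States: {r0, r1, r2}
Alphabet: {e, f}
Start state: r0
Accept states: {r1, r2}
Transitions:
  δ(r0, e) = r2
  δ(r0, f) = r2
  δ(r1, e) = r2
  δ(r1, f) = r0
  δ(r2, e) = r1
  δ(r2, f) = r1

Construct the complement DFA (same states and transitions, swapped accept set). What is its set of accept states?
Complement accept states = All states \ Original accept states
= {r0, r1, r2} \ {r1, r2}
{r0}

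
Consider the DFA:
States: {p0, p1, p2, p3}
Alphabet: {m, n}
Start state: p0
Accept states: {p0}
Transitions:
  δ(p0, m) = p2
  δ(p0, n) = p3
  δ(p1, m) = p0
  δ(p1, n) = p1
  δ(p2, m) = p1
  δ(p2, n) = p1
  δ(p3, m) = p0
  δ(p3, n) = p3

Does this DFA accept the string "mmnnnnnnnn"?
Processing string "mmnnnnnnnn":
  p0 --m--> p2
  p2 --m--> p1
  p1 --n--> p1
  p1 --n--> p1
  p1 --n--> p1
  p1 --n--> p1
  p1 --n--> p1
  p1 --n--> p1
  p1 --n--> p1
  p1 --n--> p1
Final state: p1
Accept states: {p0}
No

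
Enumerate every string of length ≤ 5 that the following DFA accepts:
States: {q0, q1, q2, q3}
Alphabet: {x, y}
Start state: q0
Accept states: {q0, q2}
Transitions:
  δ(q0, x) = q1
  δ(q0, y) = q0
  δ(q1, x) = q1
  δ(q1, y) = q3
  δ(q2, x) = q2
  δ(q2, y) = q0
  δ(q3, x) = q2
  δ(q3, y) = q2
ε, y, yy, xyx, xyy, yyy, xxyx, xxyy, xyxx, xyxy, xyyx, xyyy, yxyx, yxyy, yyyy, xxxyx, xxxyy, xxyxx, xxyxy, xxyyx, xxyyy, xyxxx, xyxxy, xyxyy, xyyxx, xyyxy, xyyyy, yxxyx, yxxyy, yxyxx, yxyxy, yxyyx, yxyyy, yyxyx, yyxyy, yyyyy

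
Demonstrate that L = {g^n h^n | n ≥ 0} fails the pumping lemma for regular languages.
Assume L is regular with pumping length p. Idea: pumping the g-block changes the count balance.
Choose s = g^p h^p (length 2p ≥ p). By the pumping lemma, s = xyz with |xy| ≤ p, |y| > 0. So y = g^k for some k > 0 (since xy is entirely within the g's). Pumping gives xy²z = g^(p+k) h^p, which is not in L since p+k ≠ p.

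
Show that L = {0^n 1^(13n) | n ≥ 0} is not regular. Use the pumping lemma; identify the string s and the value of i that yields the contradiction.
Assume L is regular with pumping length p. Idea: pumping the 0-block breaks the 1:13 ratio.
Choose s = 0^p 1^(13p) (length 14p ≥ p). By the pumping lemma, s = xyz with |xy| ≤ p, |y| > 0, so y = 0^k with k ≥ 1. Then xy²z = 0^(p+k) 1^(13p). For this to be in L we would need 13p = 13(p+k), i.e. 13k = 0, contradicting k ≥ 1. So xy²z ∉ L.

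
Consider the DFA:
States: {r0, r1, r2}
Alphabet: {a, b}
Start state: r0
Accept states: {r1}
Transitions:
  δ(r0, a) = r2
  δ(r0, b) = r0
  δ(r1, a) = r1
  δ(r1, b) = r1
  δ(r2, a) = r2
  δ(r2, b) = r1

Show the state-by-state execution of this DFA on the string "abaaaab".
read 'a': r0 → r2
  read 'b': r2 → r1
  read 'a': r1 → r1
  read 'a': r1 → r1
  read 'a': r1 → r1
  read 'a': r1 → r1
  read 'b': r1 → r1
r0 -> r2 -> r1 -> r1 -> r1 -> r1 -> r1 -> r1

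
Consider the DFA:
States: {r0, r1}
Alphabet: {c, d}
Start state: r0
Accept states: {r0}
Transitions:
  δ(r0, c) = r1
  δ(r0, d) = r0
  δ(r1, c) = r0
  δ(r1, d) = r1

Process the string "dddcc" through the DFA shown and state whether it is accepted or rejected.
Processing string "dddcc":
  r0 --d--> r0
  r0 --d--> r0
  r0 --d--> r0
  r0 --c--> r1
  r1 --c--> r0
Final state: r0
Accept states: {r0}
Yes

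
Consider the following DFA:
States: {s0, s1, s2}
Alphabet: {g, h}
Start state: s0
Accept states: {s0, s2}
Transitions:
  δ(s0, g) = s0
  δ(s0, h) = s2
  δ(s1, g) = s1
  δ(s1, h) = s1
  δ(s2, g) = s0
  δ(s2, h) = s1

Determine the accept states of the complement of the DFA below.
Complement accept states = All states \ Original accept states
= {s0, s1, s2} \ {s0, s2}
{s1}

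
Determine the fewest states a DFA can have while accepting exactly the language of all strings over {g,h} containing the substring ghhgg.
By Myhill–Nerode, count the distinguishable equivalence classes: 6 classes — one per longest suffix of the input that is a prefix of 'ghhgg' (lengths 0 through 4), plus an absorbing 'already seen ghhgg' class.
6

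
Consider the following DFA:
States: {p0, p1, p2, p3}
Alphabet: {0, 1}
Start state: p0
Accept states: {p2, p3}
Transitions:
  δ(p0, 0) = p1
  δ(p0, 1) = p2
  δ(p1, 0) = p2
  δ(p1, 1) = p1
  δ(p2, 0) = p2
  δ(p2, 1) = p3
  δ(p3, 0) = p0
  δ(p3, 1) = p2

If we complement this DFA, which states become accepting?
Complement accept states = All states \ Original accept states
= {p0, p1, p2, p3} \ {p2, p3}
{p0, p1}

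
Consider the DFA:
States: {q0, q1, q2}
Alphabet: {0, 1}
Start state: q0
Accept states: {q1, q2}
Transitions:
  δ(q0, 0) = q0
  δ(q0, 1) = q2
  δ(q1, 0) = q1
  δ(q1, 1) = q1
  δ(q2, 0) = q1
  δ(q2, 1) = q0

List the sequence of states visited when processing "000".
read '0': q0 → q0
  read '0': q0 → q0
  read '0': q0 → q0
q0 -> q0 -> q0 -> q0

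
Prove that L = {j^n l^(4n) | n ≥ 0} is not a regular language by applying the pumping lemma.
Assume L is regular with pumping length p. Idea: pumping the j-block breaks the 1:4 ratio.
Choose s = j^p l^(4p) (length 5p ≥ p). By the pumping lemma, s = xyz with |xy| ≤ p, |y| > 0, so y = j^k with k ≥ 1. Then xy²z = j^(p+k) l^(4p). For this to be in L we would need 4p = 4(p+k), i.e. 4k = 0, contradicting k ≥ 1. So xy²z ∉ L.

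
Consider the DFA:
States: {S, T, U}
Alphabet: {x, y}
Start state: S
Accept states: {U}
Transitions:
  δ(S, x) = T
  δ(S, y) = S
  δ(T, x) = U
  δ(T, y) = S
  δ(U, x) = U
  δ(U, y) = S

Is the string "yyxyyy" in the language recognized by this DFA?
Processing string "yyxyyy":
  S --y--> S
  S --y--> S
  S --x--> T
  T --y--> S
  S --y--> S
  S --y--> S
Final state: S
Accept states: {U}
No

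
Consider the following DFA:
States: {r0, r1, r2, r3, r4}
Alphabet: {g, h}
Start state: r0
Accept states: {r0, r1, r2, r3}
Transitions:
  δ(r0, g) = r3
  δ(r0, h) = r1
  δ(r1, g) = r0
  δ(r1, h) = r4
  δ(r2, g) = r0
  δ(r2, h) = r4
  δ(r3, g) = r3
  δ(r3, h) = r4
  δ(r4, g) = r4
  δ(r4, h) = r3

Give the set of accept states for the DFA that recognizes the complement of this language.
Complement accept states = All states \ Original accept states
= {r0, r1, r2, r3, r4} \ {r0, r1, r2, r3}
{r4}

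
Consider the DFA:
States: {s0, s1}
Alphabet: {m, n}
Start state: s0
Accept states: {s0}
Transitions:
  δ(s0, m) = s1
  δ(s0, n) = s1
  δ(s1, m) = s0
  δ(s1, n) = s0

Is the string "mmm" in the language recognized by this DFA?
Processing string "mmm":
  s0 --m--> s1
  s1 --m--> s0
  s0 --m--> s1
Final state: s1
Accept states: {s0}
No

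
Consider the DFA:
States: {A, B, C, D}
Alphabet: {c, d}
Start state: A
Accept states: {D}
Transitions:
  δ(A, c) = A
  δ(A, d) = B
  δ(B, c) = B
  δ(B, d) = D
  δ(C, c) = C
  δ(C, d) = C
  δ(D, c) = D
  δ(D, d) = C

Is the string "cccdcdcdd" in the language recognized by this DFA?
Processing string "cccdcdcdd":
  A --c--> A
  A --c--> A
  A --c--> A
  A --d--> B
  B --c--> B
  B --d--> D
  D --c--> D
  D --d--> C
  C --d--> C
Final state: C
Accept states: {D}
No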